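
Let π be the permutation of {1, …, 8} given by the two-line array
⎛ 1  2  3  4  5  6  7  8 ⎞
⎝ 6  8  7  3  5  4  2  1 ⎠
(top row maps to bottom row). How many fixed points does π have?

The fixed points (elements with π(x) = x) are {5}, so there is 1.

1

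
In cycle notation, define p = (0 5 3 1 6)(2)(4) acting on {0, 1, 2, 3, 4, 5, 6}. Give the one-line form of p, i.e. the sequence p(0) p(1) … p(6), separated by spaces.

5 6 2 1 4 3 0

Each element maps to the next entry in its cycle (wrapping to the front): 0↦5, 1↦6, 2↦2, 3↦1, 4↦4, 5↦3, 6↦0.
Listing these in domain order gives 5 6 2 1 4 3 0.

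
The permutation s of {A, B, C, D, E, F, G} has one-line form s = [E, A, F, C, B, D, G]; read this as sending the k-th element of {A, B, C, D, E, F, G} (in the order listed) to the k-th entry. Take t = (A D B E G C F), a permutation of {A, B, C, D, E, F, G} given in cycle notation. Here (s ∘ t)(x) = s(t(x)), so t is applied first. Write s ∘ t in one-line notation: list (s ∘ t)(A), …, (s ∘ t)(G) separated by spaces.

C B D A G E F

Chase each element through t then s: A → D → C; B → E → B; C → F → D; D → B → A; E → G → G; F → A → E; G → C → F.
So s ∘ t in one-line form is C B D A G E F.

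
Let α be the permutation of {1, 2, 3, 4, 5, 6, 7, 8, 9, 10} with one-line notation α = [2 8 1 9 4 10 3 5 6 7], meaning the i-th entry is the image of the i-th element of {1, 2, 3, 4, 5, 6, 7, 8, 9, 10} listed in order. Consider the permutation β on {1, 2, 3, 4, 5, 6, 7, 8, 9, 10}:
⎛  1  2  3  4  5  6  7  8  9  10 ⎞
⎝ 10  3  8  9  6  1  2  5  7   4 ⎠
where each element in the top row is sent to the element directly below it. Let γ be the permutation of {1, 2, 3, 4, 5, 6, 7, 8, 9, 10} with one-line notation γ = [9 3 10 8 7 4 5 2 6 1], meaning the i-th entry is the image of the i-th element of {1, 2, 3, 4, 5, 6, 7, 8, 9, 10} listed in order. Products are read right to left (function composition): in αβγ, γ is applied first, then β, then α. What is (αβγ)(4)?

Apply the permutations in order: γ(4) = 8, then β(8) = 5, then α(5) = 4. So (αβγ)(4) = 4.

4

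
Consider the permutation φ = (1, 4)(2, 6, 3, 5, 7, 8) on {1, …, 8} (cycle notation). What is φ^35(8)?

7

8 lies in the 6-cycle (2, 6, 3, 5, 7, 8).
On a 6-cycle, φ^6 is the identity, so φ^35 = φ^5 there (35 ≡ 5 mod 6).
Stepping 5 places around the cycle: 8 → 2 → 6 → 3 → 5 → 7.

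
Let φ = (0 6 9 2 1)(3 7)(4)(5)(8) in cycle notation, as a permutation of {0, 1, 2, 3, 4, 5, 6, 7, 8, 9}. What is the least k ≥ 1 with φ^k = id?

10

The cycle type of φ is (5, 2, 1, 1, 1).
The order of φ is the least common multiple of its cycle lengths: lcm(5, 2) = 10.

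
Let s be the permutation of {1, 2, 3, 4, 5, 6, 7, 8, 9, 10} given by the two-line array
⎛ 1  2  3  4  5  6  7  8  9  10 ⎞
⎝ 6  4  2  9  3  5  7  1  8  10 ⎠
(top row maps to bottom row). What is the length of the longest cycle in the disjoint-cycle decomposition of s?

8

Decomposing into disjoint cycles gives (1 6 5 3 2 4 9 8); the longest has length 8.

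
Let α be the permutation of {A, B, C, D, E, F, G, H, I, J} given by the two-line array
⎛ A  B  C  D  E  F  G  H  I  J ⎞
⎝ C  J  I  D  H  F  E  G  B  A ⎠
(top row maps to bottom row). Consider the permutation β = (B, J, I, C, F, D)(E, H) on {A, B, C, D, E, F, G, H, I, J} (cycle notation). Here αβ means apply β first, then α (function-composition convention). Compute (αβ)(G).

(αβ)(G) = α(β(G)). β(G) = G, then α(G) = E. So (αβ)(G) = E.

E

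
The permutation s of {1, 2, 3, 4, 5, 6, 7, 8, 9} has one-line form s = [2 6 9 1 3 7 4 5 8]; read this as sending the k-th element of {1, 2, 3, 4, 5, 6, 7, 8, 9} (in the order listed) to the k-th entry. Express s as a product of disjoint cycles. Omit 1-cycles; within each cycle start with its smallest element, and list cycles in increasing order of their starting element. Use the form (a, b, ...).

Iterating s from 1 gives 1 → 2 → 6 → 7 → 4 → 1; that is the 5-cycle (1, 2, 6, 7, 4).
Repeating from the next unused element and collecting all non-trivial cycles gives (1, 2, 6, 7, 4)(3, 9, 8, 5).

(1, 2, 6, 7, 4)(3, 9, 8, 5)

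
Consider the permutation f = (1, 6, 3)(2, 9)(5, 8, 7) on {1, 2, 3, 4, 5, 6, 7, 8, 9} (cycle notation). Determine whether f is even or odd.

odd

The cycle lengths are 3, 3, 2, 1.
A cycle of length ℓ contributes ℓ−1 transpositions, so f is a product of 2 + 2 + 1 = 5 transpositions — odd.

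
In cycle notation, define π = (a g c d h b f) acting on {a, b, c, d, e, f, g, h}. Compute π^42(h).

h

h lies in the 7-cycle (a g c d h b f).
Powers repeat with period 7 on this cycle, and 42 mod 7 = 0, so π^42(h) = π^0(h).
So π^42(h) = h.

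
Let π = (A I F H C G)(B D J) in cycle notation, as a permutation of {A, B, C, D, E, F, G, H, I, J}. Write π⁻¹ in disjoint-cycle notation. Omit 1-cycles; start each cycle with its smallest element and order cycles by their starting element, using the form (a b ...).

If π sends a → b within a cycle, π⁻¹ sends b → a; equivalently, reverse each cycle.
After reversing and putting each cycle's least element first, π⁻¹ = (A G C H F I)(B J D).

(A G C H F I)(B J D)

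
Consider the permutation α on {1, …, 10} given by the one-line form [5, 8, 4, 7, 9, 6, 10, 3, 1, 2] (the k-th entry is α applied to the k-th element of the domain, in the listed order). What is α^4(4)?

Tracing 4 → 7 → … returns to 4 after 6 steps, so 4 lies in a 6-cycle (2 8 3 4 7 10).
Stepping 4 places around the cycle: 4 → 7 → 10 → 2 → 8.

8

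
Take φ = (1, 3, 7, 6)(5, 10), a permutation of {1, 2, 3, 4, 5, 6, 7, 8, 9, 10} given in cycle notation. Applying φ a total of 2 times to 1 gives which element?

7

1 lies in the 4-cycle (1, 3, 7, 6).
Stepping 2 places around the cycle: 1 → 3 → 7.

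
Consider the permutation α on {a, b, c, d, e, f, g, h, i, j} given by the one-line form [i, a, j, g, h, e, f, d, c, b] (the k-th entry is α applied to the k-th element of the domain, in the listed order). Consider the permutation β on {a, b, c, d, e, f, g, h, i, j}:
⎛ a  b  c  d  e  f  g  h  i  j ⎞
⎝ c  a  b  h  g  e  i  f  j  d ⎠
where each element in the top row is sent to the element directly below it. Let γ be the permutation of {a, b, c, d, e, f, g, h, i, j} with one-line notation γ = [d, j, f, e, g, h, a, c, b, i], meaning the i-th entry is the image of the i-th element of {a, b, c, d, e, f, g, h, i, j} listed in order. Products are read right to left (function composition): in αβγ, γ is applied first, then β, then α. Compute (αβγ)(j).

b

(αβγ)(j) = α(β(γ(j))). γ(j) = i, then β(i) = j, then α(j) = b, so the result is b.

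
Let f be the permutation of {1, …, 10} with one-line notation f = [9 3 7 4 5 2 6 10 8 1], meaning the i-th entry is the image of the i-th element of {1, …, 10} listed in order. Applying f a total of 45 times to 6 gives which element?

2

Tracing 6 → 2 → … returns to 6 after 4 steps, so 6 lies in a 4-cycle (2 3 7 6).
On a 4-cycle, f^4 is the identity, so f^45 = f^1 there (45 ≡ 1 mod 4).
Stepping 1 place around the cycle: 6 → 2.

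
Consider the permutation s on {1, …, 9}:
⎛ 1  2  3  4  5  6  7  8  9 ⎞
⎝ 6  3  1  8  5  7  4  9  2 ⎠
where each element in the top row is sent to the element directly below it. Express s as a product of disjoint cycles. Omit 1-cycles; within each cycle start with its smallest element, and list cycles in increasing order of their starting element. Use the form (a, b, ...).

Start at 1 and follow images: 1 → 6 → 7 → 4 → 8 → 9 → 2 → 3 → 1, giving the cycle (1, 6, 7, 4, 8, 9, 2, 3).
Continuing from each remaining unvisited element yields (1, 6, 7, 4, 8, 9, 2, 3).

(1, 6, 7, 4, 8, 9, 2, 3)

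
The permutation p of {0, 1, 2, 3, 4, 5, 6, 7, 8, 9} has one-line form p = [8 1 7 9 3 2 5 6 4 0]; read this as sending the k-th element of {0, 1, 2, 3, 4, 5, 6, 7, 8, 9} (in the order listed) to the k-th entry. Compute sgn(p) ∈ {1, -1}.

-1

In disjoint-cycle form the cycle lengths are 5, 4, 1.
A cycle of length ℓ contributes ℓ−1 transpositions, so p is a product of 4 + 3 = 7 transpositions — odd.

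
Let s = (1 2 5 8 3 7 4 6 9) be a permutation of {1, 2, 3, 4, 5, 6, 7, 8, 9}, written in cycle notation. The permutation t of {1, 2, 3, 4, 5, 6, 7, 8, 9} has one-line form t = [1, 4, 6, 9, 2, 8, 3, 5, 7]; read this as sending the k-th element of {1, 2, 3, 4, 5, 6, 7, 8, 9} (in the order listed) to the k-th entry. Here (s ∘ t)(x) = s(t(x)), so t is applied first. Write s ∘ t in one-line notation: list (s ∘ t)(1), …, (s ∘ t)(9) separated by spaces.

Chase each element through t then s: 1 → 1 → 2; 2 → 4 → 6; 3 → 6 → 9; 4 → 9 → 1; 5 → 2 → 5; 6 → 8 → 3; 7 → 3 → 7; 8 → 5 → 8; 9 → 7 → 4.
So s ∘ t in one-line form is 2 6 9 1 5 3 7 8 4.

2 6 9 1 5 3 7 8 4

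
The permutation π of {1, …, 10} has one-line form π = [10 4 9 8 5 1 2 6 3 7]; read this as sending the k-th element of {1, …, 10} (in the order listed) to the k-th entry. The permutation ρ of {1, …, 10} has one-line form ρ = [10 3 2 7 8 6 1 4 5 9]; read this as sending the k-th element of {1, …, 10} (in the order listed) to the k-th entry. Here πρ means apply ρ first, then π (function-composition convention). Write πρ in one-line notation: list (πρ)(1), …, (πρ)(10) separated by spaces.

7 9 4 2 6 1 10 8 5 3

Chase each element through ρ then π: 1 → 10 → 7; 2 → 3 → 9; 3 → 2 → 4; 4 → 7 → 2; 5 → 8 → 6; 6 → 6 → 1; 7 → 1 → 10; 8 → 4 → 8; 9 → 5 → 5; 10 → 9 → 3.
So πρ in one-line form is 7 9 4 2 6 1 10 8 5 3.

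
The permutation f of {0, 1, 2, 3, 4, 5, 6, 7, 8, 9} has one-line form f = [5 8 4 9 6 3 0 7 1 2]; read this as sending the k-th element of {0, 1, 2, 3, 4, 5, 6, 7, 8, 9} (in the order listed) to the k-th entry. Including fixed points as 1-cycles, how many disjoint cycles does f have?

The cycle decomposition is (0, 5, 3, 9, 2, 4, 6)(1, 8)(7), which has 3 cycles (counting 1-cycles).

3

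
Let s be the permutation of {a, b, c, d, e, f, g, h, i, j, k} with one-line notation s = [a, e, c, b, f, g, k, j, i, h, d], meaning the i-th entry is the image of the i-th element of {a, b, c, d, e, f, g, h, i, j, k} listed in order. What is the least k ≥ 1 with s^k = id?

6

Writing s as disjoint cycles, the cycle lengths are 6, 2, 1, 1, 1.
Since disjoint cycles commute, ord(s) = lcm(6, 2) = 6.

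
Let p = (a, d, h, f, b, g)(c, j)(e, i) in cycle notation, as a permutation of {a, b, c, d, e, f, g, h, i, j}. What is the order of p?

The cycle type of p is (6, 2, 2).
The order is lcm(6, 2, 2) = 6.

6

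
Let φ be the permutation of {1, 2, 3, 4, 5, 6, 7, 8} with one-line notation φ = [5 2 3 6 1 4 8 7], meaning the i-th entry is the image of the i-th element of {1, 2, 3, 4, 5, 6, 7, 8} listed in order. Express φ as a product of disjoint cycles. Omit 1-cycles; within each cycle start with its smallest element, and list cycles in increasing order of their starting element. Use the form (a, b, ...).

(1, 5)(4, 6)(7, 8)

Start at 1 and follow images: 1 → 5 → 1, giving the cycle (1, 5).
Continuing from each remaining unvisited element yields (1, 5)(4, 6)(7, 8).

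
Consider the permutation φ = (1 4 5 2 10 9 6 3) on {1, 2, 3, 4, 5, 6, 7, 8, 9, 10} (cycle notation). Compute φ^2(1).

1 lies in the 8-cycle (1 4 5 2 10 9 6 3).
Advancing 2 steps from 1: 1 → 4 → 5.

5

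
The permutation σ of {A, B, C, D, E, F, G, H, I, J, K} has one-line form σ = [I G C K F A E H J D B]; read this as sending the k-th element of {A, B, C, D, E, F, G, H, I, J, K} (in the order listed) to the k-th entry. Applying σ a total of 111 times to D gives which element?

Tracing D → K → … returns to D after 9 steps, so D lies in a 9-cycle (A I J D K B G E F).
Since the cycle has length 9, σ^111 acts on it the same as σ^3 (111 mod 9 = 3).
Stepping 3 places around the cycle: D → K → B → G.

G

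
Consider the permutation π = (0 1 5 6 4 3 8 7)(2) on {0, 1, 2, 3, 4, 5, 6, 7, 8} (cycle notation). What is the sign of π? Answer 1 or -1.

The cycle lengths are 8, 1.
A cycle of length ℓ contributes ℓ−1 transpositions, so π is a product of 7 transpositions — odd.

-1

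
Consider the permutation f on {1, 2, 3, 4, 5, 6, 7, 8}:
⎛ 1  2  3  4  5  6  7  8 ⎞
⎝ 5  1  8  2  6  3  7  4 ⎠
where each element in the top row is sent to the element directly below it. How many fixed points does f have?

1

The fixed points (elements with f(x) = x) are {7}, so there is 1.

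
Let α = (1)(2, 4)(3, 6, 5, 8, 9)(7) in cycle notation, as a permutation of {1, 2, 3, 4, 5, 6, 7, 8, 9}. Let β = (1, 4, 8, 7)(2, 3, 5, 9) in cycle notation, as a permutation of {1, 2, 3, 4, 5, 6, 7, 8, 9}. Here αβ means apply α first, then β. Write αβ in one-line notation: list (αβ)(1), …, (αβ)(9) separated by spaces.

4 8 6 3 7 9 1 2 5

(αβ)(x) = β(α(x)). Computing each image: β(α(1)) = β(1) = 4, β(α(2)) = β(4) = 8, β(α(3)) = β(6) = 6, β(α(4)) = β(2) = 3, β(α(5)) = β(8) = 7, β(α(6)) = β(5) = 9, β(α(7)) = β(7) = 1, β(α(8)) = β(9) = 2, β(α(9)) = β(3) = 5.
Hence αβ = [4 8 6 3 7 9 1 2 5].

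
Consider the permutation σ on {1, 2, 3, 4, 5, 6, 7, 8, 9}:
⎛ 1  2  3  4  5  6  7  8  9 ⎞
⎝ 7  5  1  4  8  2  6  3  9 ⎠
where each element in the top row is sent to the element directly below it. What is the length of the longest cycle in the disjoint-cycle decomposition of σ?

Decomposing into disjoint cycles gives (1, 7, 6, 2, 5, 8, 3); the longest has length 7.

7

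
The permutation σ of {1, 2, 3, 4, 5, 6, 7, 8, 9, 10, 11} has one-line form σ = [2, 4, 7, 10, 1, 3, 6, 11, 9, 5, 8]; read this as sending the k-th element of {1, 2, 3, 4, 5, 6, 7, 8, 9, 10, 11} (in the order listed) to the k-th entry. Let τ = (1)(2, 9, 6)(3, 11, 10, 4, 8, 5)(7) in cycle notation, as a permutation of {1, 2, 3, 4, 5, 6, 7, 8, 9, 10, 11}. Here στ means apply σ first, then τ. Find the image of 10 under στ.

3

σ(10) = 5, then τ(5) = 3; composing gives (στ)(10) = 3.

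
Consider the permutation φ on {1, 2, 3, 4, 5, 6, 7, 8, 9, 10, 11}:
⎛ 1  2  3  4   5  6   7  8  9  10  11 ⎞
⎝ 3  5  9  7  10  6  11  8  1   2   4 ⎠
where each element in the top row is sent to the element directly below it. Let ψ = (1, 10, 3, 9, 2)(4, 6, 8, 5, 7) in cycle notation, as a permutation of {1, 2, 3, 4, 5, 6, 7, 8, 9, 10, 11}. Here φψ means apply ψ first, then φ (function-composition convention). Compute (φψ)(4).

6

ψ(4) = 6, then φ(6) = 6; composing gives (φψ)(4) = 6.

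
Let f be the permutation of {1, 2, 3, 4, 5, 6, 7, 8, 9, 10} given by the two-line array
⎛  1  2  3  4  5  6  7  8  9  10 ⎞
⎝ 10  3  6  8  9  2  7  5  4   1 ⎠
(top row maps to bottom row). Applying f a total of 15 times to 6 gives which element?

6

Tracing 6 → 2 → … returns to 6 after 3 steps, so 6 lies in a 3-cycle (2 3 6).
Powers repeat with period 3 on this cycle, and 15 mod 3 = 0, so f^15(6) = f^0(6).
So f^15(6) = 6.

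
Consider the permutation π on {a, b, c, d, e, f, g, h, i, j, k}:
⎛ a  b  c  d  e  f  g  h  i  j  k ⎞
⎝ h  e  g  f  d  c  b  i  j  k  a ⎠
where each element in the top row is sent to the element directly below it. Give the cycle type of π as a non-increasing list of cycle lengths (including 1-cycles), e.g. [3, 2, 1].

The disjoint cycles are (a h i j k)(b e d f c g), with lengths 6, 5 in non-increasing order.

[6, 5]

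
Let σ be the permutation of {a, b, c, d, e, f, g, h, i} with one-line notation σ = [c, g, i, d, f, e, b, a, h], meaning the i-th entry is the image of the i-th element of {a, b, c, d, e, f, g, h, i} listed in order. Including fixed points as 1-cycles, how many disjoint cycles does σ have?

4

The cycle decomposition is (a, c, i, h)(b, g)(d)(e, f), which has 4 cycles (counting 1-cycles).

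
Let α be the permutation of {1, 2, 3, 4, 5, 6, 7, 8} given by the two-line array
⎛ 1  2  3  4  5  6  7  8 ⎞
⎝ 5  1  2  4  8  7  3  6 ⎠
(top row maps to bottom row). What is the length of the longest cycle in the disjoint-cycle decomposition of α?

Decomposing into disjoint cycles gives (1, 5, 8, 6, 7, 3, 2); the longest has length 7.

7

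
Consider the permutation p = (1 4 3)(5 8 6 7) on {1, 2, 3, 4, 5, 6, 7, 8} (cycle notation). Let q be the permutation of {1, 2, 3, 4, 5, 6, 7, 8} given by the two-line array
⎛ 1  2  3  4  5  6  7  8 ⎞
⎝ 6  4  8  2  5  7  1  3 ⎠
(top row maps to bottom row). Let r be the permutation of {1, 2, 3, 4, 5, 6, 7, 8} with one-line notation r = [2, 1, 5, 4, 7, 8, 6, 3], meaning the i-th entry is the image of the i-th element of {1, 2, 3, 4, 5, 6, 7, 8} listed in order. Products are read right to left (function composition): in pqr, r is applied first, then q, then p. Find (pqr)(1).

Apply the permutations in order: r(1) = 2, then q(2) = 4, then p(4) = 3. So (pqr)(1) = 3.

3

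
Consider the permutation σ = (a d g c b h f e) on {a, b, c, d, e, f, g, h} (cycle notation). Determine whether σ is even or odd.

The cycle lengths are 8.
A cycle of length ℓ contributes ℓ−1 transpositions, so σ is a product of 7 transpositions — odd.

odd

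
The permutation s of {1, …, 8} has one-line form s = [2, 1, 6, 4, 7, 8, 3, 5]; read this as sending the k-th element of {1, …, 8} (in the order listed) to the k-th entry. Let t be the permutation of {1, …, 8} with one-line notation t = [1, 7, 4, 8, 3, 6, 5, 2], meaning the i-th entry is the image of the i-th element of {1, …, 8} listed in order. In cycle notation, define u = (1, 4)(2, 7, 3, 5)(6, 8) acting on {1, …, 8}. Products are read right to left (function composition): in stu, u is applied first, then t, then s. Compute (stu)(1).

5

(stu)(1) = s(t(u(1))). u(1) = 4, then t(4) = 8, then s(8) = 5, so the result is 5.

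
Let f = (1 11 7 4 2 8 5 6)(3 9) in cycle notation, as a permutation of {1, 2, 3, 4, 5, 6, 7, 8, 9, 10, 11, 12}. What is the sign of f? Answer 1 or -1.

The cycle lengths are 8, 2, 1, 1.
A cycle of length ℓ contributes ℓ−1 transpositions, so f is a product of 7 + 1 = 8 transpositions — even.

1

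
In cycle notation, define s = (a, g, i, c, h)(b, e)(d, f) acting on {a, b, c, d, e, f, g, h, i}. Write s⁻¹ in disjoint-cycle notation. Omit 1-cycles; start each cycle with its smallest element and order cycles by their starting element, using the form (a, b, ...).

(a, h, c, i, g)(b, e)(d, f)

Inverting a permutation written in cycle notation just reverses the order within every cycle.
Reversing each cycle of s and rotating so the smallest element leads gives (a, h, c, i, g)(b, e)(d, f).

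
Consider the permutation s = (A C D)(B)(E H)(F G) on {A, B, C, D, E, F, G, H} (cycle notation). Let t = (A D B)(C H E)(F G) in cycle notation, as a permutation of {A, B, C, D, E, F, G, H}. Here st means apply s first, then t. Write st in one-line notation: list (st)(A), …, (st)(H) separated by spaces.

H A B D E F G C

Chase each element through s then t: A → C → H; B → B → A; C → D → B; D → A → D; E → H → E; F → G → F; G → F → G; H → E → C.
Collecting the images, st = [H A B D E F G C].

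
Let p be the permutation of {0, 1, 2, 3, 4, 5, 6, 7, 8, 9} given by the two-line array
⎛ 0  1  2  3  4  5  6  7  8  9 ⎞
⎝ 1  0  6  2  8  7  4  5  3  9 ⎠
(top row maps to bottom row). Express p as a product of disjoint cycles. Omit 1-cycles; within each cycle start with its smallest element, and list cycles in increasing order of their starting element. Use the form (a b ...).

(0 1)(2 6 4 8 3)(5 7)

From 0: 0 → 1 → 0, closing the cycle (0 1).
Repeating from the next unused element and collecting all non-trivial cycles gives (0 1)(2 6 4 8 3)(5 7).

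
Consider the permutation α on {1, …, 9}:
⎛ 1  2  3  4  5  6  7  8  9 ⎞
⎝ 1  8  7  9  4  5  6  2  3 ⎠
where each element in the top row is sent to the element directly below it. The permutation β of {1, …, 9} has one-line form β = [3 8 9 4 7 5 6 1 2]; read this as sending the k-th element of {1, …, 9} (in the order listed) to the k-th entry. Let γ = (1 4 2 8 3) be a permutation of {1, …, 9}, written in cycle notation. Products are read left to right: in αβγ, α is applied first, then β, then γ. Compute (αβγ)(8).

Chase 8: α(8) = 2; β(2) = 8; γ(8) = 3. Hence (αβγ)(8) = 3.

3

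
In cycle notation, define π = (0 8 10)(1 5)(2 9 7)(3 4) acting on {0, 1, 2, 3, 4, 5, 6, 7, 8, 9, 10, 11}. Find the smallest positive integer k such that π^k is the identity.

6

The disjoint cycles have lengths 3, 3, 2, 2, 1, 1.
The order of π is the least common multiple of its cycle lengths: lcm(3, 3, 2, 2) = 6.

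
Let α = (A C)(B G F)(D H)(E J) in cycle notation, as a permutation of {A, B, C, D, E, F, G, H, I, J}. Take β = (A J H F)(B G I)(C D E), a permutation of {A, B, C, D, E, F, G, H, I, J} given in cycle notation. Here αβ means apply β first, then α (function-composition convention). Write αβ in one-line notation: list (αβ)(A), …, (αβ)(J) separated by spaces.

E F H J A C I B G D

(αβ)(x) = α(β(x)). Computing each image: α(β(A)) = α(J) = E, α(β(B)) = α(G) = F, α(β(C)) = α(D) = H, α(β(D)) = α(E) = J, α(β(E)) = α(C) = A, α(β(F)) = α(A) = C, α(β(G)) = α(I) = I, α(β(H)) = α(F) = B, α(β(I)) = α(B) = G, α(β(J)) = α(H) = D.
Hence αβ = [E F H J A C I B G D].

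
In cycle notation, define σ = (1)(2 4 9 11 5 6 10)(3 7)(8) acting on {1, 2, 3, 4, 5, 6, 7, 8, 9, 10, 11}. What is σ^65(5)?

5 lies in the 7-cycle (2 4 9 11 5 6 10).
On a 7-cycle, σ^7 is the identity, so σ^65 = σ^2 there (65 ≡ 2 mod 7).
Stepping 2 places around the cycle: 5 → 6 → 10.

10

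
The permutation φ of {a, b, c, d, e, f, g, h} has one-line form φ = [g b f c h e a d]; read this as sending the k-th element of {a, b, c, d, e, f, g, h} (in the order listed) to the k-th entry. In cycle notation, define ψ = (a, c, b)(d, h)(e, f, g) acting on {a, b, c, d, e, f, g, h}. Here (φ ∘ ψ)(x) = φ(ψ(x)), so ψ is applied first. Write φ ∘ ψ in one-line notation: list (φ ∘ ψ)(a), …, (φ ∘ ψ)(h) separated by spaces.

f g b d e a h c

Chase each element through ψ then φ: a → c → f; b → a → g; c → b → b; d → h → d; e → f → e; f → g → a; g → e → h; h → d → c.
So φ ∘ ψ in one-line form is f g b d e a h c.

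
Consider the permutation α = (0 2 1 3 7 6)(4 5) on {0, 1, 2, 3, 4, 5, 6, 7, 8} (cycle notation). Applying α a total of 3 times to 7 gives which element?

7 lies in the 6-cycle (0 2 1 3 7 6).
Advancing 3 steps from 7: 7 → 6 → 0 → 2.

2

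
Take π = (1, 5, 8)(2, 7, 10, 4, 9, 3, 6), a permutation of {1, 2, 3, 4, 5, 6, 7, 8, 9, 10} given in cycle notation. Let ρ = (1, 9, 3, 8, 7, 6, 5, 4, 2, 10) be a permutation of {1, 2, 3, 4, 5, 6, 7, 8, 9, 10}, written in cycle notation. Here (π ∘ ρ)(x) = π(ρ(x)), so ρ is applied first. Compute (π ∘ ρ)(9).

6

First apply ρ: ρ(9) = 3, then π(3) = 6. Thus (π ∘ ρ)(9) = 6.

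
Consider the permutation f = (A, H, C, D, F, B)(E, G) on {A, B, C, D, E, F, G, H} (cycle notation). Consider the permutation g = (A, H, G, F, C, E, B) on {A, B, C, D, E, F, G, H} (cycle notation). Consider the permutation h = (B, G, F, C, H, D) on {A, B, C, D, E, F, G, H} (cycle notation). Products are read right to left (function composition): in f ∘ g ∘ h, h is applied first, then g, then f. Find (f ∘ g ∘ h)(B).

B

(f ∘ g ∘ h)(B) = f(g(h(B))). h(B) = G, then g(G) = F, then f(F) = B, so the result is B.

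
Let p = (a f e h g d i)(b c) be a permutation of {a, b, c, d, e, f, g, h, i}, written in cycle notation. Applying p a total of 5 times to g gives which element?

e

g lies in the 7-cycle (a f e h g d i).
Stepping 5 places around the cycle: g → d → i → a → f → e.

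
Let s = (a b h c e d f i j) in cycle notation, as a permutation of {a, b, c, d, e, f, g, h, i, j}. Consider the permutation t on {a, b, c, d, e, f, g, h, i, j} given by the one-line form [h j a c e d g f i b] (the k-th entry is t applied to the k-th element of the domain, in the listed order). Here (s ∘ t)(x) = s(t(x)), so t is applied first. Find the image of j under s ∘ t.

First apply t: t(j) = b, then s(b) = h. Thus (s ∘ t)(j) = h.

h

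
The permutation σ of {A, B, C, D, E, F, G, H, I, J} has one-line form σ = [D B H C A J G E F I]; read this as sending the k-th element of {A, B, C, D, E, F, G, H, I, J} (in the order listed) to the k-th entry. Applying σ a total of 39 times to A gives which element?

Tracing A → D → … returns to A after 5 steps, so A lies in a 5-cycle (A D C H E).
Powers repeat with period 5 on this cycle, and 39 mod 5 = 4, so σ^39(A) = σ^4(A).
Advancing 4 steps from A: A → D → C → H → E.

E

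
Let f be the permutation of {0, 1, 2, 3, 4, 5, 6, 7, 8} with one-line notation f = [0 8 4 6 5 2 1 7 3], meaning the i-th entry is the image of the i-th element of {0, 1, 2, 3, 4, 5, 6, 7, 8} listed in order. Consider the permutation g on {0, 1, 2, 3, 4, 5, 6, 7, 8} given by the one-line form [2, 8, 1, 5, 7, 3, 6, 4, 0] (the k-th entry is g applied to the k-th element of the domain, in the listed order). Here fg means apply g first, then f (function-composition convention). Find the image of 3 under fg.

g(3) = 5, then f(5) = 2; composing gives (fg)(3) = 2.

2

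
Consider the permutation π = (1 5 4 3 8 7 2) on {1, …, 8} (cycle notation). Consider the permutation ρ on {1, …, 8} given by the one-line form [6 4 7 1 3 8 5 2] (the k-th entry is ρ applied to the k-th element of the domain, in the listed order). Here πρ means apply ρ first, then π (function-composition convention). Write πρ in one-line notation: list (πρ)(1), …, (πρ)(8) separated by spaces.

6 3 2 5 8 7 4 1

(πρ)(x) = π(ρ(x)). Computing each image: π(ρ(1)) = π(6) = 6, π(ρ(2)) = π(4) = 3, π(ρ(3)) = π(7) = 2, π(ρ(4)) = π(1) = 5, π(ρ(5)) = π(3) = 8, π(ρ(6)) = π(8) = 7, π(ρ(7)) = π(5) = 4, π(ρ(8)) = π(2) = 1.
Hence πρ = [6 3 2 5 8 7 4 1].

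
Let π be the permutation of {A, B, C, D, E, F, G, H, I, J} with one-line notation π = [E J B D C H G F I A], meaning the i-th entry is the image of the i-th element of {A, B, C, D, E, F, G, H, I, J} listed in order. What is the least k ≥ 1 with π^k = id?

10

The disjoint-cycle form of π has cycle lengths 5, 2, 1, 1, 1.
Since disjoint cycles commute, ord(π) = lcm(5, 2) = 10.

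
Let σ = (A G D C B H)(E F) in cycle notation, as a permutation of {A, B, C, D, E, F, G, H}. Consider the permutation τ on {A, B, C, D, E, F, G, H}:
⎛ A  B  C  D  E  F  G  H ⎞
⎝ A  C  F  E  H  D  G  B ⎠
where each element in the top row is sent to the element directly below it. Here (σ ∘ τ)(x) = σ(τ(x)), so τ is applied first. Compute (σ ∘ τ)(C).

(σ ∘ τ)(C) = σ(τ(C)). τ(C) = F, then σ(F) = E. So (σ ∘ τ)(C) = E.

E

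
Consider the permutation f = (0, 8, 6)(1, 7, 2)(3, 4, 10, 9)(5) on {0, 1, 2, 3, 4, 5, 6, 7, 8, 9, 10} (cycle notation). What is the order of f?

The cycle type of f is (4, 3, 3, 1).
Since disjoint cycles commute, ord(f) = lcm(4, 3, 3) = 12.

12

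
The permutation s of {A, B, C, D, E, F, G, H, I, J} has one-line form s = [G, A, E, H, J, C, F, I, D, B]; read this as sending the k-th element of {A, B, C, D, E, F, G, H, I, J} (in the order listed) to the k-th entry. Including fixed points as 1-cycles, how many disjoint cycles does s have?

2

The cycle decomposition is (A, G, F, C, E, J, B)(D, H, I), which has 2 cycles (counting 1-cycles).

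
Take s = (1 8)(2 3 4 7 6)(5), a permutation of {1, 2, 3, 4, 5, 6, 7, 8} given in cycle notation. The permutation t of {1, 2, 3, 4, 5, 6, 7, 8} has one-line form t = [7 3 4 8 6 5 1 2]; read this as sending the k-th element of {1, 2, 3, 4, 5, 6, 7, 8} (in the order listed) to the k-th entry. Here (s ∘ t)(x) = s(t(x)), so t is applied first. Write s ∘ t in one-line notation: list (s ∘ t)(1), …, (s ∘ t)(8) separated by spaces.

6 4 7 1 2 5 8 3

(s ∘ t)(x) = s(t(x)). Computing each image: s(t(1)) = s(7) = 6, s(t(2)) = s(3) = 4, s(t(3)) = s(4) = 7, s(t(4)) = s(8) = 1, s(t(5)) = s(6) = 2, s(t(6)) = s(5) = 5, s(t(7)) = s(1) = 8, s(t(8)) = s(2) = 3.
Hence s ∘ t = [6 4 7 1 2 5 8 3].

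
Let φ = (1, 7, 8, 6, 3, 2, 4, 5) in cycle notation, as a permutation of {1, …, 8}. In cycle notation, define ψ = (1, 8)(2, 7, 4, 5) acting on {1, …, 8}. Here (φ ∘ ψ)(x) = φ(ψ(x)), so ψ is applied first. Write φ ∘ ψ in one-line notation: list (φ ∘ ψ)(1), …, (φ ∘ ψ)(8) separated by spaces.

Chase each element through ψ then φ: 1 → 8 → 6; 2 → 7 → 8; 3 → 3 → 2; 4 → 5 → 1; 5 → 2 → 4; 6 → 6 → 3; 7 → 4 → 5; 8 → 1 → 7.
So φ ∘ ψ in one-line form is 6 8 2 1 4 3 5 7.

6 8 2 1 4 3 5 7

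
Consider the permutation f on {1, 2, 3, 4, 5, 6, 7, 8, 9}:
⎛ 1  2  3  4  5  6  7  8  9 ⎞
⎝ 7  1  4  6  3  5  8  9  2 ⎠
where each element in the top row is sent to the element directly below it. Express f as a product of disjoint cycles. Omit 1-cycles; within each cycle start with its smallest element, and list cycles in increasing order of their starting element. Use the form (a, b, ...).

(1, 7, 8, 9, 2)(3, 4, 6, 5)

Iterating f from 1 gives 1 → 7 → 8 → 9 → 2 → 1; that is the 5-cycle (1, 7, 8, 9, 2).
Continuing from each remaining unvisited element yields (1, 7, 8, 9, 2)(3, 4, 6, 5).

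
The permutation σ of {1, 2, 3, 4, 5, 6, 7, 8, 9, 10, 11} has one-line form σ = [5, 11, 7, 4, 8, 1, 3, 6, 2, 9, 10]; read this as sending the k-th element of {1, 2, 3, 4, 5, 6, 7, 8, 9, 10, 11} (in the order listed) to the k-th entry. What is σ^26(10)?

Tracing 10 → 9 → … returns to 10 after 4 steps, so 10 lies in a 4-cycle (2, 11, 10, 9).
Since the cycle has length 4, σ^26 acts on it the same as σ^2 (26 mod 4 = 2).
Stepping 2 places around the cycle: 10 → 9 → 2.

2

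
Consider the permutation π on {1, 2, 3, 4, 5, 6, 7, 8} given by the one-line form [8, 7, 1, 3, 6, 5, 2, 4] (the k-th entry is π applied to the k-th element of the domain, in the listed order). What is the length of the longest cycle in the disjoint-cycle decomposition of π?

Decomposing into disjoint cycles gives (1 8 4 3)(2 7)(5 6); the longest has length 4.

4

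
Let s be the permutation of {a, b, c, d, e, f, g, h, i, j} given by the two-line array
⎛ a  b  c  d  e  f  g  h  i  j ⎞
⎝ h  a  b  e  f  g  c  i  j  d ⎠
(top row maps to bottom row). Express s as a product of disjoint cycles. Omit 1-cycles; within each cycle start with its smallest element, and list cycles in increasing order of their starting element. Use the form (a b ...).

Iterating s from a gives a → h → i → j → d → e → f → g → c → b → a; that is the 10-cycle (a h i j d e f g c b).
Repeating from the next unused element and collecting all non-trivial cycles gives (a h i j d e f g c b).

(a h i j d e f g c b)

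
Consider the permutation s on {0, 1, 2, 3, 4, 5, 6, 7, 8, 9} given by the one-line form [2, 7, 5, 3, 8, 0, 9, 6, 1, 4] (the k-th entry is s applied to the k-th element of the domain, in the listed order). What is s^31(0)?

Tracing 0 → 2 → … returns to 0 after 3 steps, so 0 lies in a 3-cycle (0 2 5).
On a 3-cycle, s^3 is the identity, so s^31 = s^1 there (31 ≡ 1 mod 3).
Stepping 1 place around the cycle: 0 → 2.

2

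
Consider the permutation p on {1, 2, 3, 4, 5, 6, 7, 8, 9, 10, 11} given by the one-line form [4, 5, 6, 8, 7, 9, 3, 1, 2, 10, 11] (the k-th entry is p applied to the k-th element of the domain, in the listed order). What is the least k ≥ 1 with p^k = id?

6

The disjoint-cycle form of p has cycle lengths 6, 3, 1, 1.
The order is lcm(6, 3) = 6.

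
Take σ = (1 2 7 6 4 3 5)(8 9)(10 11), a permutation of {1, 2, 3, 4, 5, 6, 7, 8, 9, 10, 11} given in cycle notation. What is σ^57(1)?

1 lies in the 7-cycle (1 2 7 6 4 3 5).
Since the cycle has length 7, σ^57 acts on it the same as σ^1 (57 mod 7 = 1).
Advancing 1 step from 1: 1 → 2.

2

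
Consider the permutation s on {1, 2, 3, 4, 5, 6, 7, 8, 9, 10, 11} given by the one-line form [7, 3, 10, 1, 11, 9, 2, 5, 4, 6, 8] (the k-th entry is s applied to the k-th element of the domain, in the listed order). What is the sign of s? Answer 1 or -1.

-1

In disjoint-cycle form the cycle lengths are 8, 3.
A cycle is odd iff its length is even; s has 1 even-length cycle, so sgn(s) = (−1)^1 and s is odd.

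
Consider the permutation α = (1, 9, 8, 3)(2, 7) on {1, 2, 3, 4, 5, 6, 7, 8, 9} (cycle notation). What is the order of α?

The cycle type of α is (4, 2, 1, 1, 1).
The order of α is the least common multiple of its cycle lengths: lcm(4, 2) = 4.

4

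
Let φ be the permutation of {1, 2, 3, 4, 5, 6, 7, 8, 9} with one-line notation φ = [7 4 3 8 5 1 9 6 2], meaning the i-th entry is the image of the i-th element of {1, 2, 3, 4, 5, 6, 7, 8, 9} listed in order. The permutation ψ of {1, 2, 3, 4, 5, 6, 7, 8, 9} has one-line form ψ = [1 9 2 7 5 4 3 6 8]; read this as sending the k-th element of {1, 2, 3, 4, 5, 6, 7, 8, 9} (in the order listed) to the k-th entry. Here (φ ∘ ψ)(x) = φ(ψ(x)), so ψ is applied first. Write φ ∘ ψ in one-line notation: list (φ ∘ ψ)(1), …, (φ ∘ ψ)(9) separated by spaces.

7 2 4 9 5 8 3 1 6

(φ ∘ ψ)(x) = φ(ψ(x)). Computing each image: φ(ψ(1)) = φ(1) = 7, φ(ψ(2)) = φ(9) = 2, φ(ψ(3)) = φ(2) = 4, φ(ψ(4)) = φ(7) = 9, φ(ψ(5)) = φ(5) = 5, φ(ψ(6)) = φ(4) = 8, φ(ψ(7)) = φ(3) = 3, φ(ψ(8)) = φ(6) = 1, φ(ψ(9)) = φ(8) = 6.
Hence φ ∘ ψ = [7 2 4 9 5 8 3 1 6].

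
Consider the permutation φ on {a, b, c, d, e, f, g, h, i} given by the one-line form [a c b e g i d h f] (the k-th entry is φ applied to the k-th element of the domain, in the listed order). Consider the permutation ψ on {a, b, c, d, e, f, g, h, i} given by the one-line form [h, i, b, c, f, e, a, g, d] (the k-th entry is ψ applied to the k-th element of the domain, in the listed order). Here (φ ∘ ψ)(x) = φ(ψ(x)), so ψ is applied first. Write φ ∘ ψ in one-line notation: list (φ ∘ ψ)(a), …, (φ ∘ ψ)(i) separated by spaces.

(φ ∘ ψ)(x) = φ(ψ(x)). Computing each image: φ(ψ(a)) = φ(h) = h, φ(ψ(b)) = φ(i) = f, φ(ψ(c)) = φ(b) = c, φ(ψ(d)) = φ(c) = b, φ(ψ(e)) = φ(f) = i, φ(ψ(f)) = φ(e) = g, φ(ψ(g)) = φ(a) = a, φ(ψ(h)) = φ(g) = d, φ(ψ(i)) = φ(d) = e.
Hence φ ∘ ψ = [h f c b i g a d e].

h f c b i g a d e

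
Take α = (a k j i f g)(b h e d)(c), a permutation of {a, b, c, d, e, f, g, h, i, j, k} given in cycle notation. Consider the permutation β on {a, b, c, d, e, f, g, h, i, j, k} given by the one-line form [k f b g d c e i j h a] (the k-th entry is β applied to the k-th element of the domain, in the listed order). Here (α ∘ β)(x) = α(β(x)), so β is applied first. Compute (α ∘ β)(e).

b

β(e) = d, then α(d) = b; composing gives (α ∘ β)(e) = b.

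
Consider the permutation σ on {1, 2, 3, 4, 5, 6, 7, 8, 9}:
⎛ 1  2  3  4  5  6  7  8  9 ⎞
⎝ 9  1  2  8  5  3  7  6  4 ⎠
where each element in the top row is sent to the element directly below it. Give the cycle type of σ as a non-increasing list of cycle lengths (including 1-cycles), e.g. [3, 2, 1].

The disjoint cycles are (1 9 4 8 6 3 2)(5)(7), with lengths 7, 1, 1 in non-increasing order.

[7, 1, 1]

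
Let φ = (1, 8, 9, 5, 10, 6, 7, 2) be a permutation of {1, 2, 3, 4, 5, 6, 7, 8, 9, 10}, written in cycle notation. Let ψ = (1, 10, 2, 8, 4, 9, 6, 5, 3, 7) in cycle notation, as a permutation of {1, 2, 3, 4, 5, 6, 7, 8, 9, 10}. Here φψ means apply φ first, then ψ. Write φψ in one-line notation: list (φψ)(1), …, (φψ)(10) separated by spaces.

Chase each element through φ then ψ: 1 → 8 → 4; 2 → 1 → 10; 3 → 3 → 7; 4 → 4 → 9; 5 → 10 → 2; 6 → 7 → 1; 7 → 2 → 8; 8 → 9 → 6; 9 → 5 → 3; 10 → 6 → 5.
So φψ in one-line form is 4 10 7 9 2 1 8 6 3 5.

4 10 7 9 2 1 8 6 3 5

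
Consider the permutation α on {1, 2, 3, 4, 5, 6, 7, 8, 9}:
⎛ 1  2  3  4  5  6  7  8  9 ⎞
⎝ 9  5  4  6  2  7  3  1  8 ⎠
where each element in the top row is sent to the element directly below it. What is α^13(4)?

Tracing 4 → 6 → … returns to 4 after 4 steps, so 4 lies in a 4-cycle (3, 4, 6, 7).
Since the cycle has length 4, α^13 acts on it the same as α^1 (13 mod 4 = 1).
Advancing 1 step from 4: 4 → 6.

6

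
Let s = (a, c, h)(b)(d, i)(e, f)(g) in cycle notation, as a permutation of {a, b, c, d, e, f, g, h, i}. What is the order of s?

The disjoint cycles have lengths 3, 2, 2, 1, 1.
The order of s is the least common multiple of its cycle lengths: lcm(3, 2, 2) = 6.

6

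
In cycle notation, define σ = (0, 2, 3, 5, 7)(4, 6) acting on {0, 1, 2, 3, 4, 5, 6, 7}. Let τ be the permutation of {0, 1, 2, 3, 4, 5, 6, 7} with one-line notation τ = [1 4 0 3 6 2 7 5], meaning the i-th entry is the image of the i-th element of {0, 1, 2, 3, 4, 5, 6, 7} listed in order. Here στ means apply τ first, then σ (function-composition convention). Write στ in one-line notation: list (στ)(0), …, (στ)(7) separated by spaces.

(στ)(x) = σ(τ(x)). Computing each image: σ(τ(0)) = σ(1) = 1, σ(τ(1)) = σ(4) = 6, σ(τ(2)) = σ(0) = 2, σ(τ(3)) = σ(3) = 5, σ(τ(4)) = σ(6) = 4, σ(τ(5)) = σ(2) = 3, σ(τ(6)) = σ(7) = 0, σ(τ(7)) = σ(5) = 7.
Hence στ = [1 6 2 5 4 3 0 7].

1 6 2 5 4 3 0 7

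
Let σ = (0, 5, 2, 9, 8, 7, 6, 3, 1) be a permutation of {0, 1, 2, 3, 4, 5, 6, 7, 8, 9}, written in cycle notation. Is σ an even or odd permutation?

The cycle lengths are 9, 1.
A cycle of length ℓ contributes ℓ−1 transpositions, so σ is a product of 8 transpositions — even.

even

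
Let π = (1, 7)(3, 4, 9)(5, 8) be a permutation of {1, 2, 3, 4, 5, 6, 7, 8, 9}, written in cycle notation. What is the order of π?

The cycle type of π is (3, 2, 2, 1, 1).
Since disjoint cycles commute, ord(π) = lcm(3, 2, 2) = 6.

6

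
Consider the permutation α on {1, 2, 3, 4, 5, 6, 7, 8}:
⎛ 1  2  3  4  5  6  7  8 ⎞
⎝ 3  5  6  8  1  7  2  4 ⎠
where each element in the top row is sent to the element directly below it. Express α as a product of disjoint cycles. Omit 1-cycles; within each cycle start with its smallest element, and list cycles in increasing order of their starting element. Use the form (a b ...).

Start at 1 and follow images: 1 → 3 → 6 → 7 → 2 → 5 → 1, giving the cycle (1 3 6 7 2 5).
Continuing from each remaining unvisited element yields (1 3 6 7 2 5)(4 8).

(1 3 6 7 2 5)(4 8)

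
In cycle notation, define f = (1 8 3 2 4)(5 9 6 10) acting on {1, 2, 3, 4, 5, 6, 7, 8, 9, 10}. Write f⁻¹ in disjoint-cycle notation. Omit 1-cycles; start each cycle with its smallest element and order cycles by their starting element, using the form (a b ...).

If f sends a → b within a cycle, f⁻¹ sends b → a; equivalently, reverse each cycle.
Reversing each cycle of f and rotating so the smallest element leads gives (1 4 2 3 8)(5 10 6 9).

(1 4 2 3 8)(5 10 6 9)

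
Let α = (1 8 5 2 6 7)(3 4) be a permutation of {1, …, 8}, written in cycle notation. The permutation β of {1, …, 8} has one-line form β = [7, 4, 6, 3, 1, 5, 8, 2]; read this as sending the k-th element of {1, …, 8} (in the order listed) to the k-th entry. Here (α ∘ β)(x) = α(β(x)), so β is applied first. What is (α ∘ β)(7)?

β(7) = 8, then α(8) = 5; composing gives (α ∘ β)(7) = 5.

5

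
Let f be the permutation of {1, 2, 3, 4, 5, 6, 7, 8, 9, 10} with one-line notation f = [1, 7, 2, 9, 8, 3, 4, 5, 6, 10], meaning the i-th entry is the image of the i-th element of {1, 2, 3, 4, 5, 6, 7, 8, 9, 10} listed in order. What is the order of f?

The disjoint-cycle form of f has cycle lengths 6, 2, 1, 1.
Since disjoint cycles commute, ord(f) = lcm(6, 2) = 6.

6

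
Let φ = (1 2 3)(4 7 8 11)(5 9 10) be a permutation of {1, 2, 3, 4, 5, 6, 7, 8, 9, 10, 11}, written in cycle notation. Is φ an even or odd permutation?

The cycle lengths are 4, 3, 3, 1.
A cycle of length ℓ contributes ℓ−1 transpositions, so φ is a product of 3 + 2 + 2 = 7 transpositions — odd.

odd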